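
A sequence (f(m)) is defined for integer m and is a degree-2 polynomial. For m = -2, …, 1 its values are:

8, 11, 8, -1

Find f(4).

-64

Write f(m) = am² + bm + c; the 4 given values yield a linear system in the 3 coefficients.
Solving, f(m) = -3m² - 6m + 8.
Then f(4) = -64.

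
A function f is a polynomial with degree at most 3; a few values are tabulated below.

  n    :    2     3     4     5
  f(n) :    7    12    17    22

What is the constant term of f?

-3

First differences: 5, 5, 5.
Level-1 differences are constant, so f has degree 1.
Fitting a degree-1 polynomial gives f(n) = 5n - 3.
The constant term is f(0) = -3.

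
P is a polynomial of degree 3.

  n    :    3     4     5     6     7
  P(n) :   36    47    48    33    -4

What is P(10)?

-307

First differences: 11, 1, -15, -37. Second differences: -10, -16, -22. Third differences: -6, -6.
Level-3 differences are constant, so P has degree 3.
Fitting a degree-3 polynomial gives P(n) = -n³ + 7n² - n + 3.
Then P(10) = -307.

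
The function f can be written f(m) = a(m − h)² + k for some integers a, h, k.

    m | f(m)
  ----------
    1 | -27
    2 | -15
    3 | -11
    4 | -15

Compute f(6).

-47

First differences 12, 4, -4; second difference -8 = 2a, so a = -4.
Expanding, the m-coefficient is −2ah = 8h; matching it to the data gives h = 3, and then k = -11.
So f(m) = -4(m − 3)² − 11.
f(6) = -4·3² − 11 = -47.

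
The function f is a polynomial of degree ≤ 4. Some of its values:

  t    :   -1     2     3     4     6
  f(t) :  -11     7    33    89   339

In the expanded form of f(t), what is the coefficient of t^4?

Write f(t) = at^4 + bt³ + ct² + dt + e; the 5 given values yield a linear system in the 5 coefficients.
Solving, the leading coefficient vanishes, and f(t) = 2t³ - 3t² + 3t - 3.
The coefficient of t^4 is 0.

0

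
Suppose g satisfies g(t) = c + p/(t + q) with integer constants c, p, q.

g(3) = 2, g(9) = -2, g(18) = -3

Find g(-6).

-7

(g(t) − c)(t + q) = p for each data point; the three points give a linear system in c and q, then p follows.
Solving: c = -4, q = 0, p = 18, so g(t) = -4 + 18/(t + 0).
Then g(-6) = -4 + 18/(-6) = -7.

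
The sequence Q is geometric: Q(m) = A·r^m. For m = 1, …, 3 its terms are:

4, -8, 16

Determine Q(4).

-32

Consecutive ratio: -8/4 = -2, and 16/(-8) = -2, so r = -2.
Then A·(-2)^1 = 4 gives A = -2, and Q(m) = -2·(-2)^m.
Q(4) = -2·(-2)^4 = -32.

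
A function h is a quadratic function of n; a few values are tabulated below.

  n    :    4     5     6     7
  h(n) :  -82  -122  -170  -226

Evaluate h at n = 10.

-442

First differences: -40, -48, -56. Second differences: -8, -8.
Level-2 differences are constant, so h has degree 2.
Fitting a degree-2 polynomial gives h(n) = -4n² - 4n - 2.
Then h(10) = -442.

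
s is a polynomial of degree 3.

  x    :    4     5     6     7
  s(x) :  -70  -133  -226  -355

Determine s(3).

Write s(x) = ax³ + bx² + cx + d; the 4 given values yield a linear system in the 4 coefficients.
Solving, s(x) = -x³ - 2x + 2.
Then s(3) = -31.

-31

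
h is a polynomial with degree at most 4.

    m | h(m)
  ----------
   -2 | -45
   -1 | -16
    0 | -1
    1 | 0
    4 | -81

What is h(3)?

Write h(m) = am^4 + bm³ + cm² + dm + e; the 5 given values yield a linear system in the 5 coefficients.
Solving, the top 2 coefficients vanish, and h(m) = -7m² + 8m - 1.
Then h(3) = -40.

-40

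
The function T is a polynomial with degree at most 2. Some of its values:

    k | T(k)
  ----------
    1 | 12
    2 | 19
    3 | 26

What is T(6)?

First differences: 7, 7.
Level-1 differences are constant, so T has degree 1.
Fitting a degree-1 polynomial gives T(k) = 7k + 5.
Then T(6) = 47.

47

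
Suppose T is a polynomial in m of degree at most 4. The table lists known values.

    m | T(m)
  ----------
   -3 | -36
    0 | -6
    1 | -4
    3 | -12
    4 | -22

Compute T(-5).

-76

Write T(m) = am^4 + bm³ + cm² + dm + e; the 5 given values yield a linear system in the 5 coefficients.
Solving, the top 2 coefficients vanish, and T(m) = -2m² + 4m - 6.
Then T(-5) = -76.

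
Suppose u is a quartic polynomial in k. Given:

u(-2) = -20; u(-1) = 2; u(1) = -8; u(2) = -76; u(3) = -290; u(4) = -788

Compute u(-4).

Write u(k) = ak^4 + bk³ + ck² + dk + e; the 6 given values yield a linear system in the 5 coefficients.
Solving, u(k) = -2k^4 - 3k³ - 5k² - 2k + 4.
Then u(-4) = -388.

-388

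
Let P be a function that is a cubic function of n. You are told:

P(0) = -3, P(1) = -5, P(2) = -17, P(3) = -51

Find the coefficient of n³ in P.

Write P(n) = an³ + bn² + cn + d; the 4 given values yield a linear system in the 4 coefficients.
Solving, P(n) = -2n³ + n² - n - 3.
The coefficient of n³ is -2.

-2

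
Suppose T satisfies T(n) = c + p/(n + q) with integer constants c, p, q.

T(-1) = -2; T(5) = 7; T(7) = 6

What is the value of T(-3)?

1

(T(n) − c)(n + q) = p for each data point; the three points give a linear system in c and q, then p follows.
Solving: c = 4, q = -1, p = 12, so T(n) = 4 + 12/(n − 1).
Then T(-3) = 4 + 12/(-4) = 1.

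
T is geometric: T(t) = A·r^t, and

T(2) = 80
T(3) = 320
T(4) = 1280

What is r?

Consecutive ratio: 320/80 = 4, and 1280/320 = 4, so r = 4.
Then A·4^2 = 80 gives A = 5, and T(t) = 5·4^t.

4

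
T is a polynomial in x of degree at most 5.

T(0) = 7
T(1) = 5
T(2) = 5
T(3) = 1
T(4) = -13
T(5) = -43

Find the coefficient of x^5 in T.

First differences: -2, 0, -4, -14, -30. Second differences: 2, -4, -10, -16. Third differences: -6, -6, -6.
Level-3 differences are constant, so T has degree 3.
Fitting a degree-3 polynomial gives T(x) = -x³ + 4x² - 5x + 7.
The coefficient of x^5 is 0.

0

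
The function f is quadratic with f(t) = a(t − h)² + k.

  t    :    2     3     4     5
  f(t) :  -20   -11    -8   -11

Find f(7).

-35

First differences 9, 3, -3; second difference -6 = 2a, so a = -3.
Expanding, the t-coefficient is −2ah = 6h; matching it to the data gives h = 4, and then k = -8.
So f(t) = -3(t − 4)² − 8.
f(7) = -3·3² − 8 = -35.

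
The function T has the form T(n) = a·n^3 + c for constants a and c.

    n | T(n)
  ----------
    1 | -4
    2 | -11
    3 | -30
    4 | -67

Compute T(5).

-128

From T(1) = -4 and T(2) = -11: 1a + c = -4 and 8a + c = -11.
Subtracting: 7a = -7, so a = -1; then c = -4 − (-1)·1 = -3.
So T(n) = -1n³ − 3, and T(5) = -128.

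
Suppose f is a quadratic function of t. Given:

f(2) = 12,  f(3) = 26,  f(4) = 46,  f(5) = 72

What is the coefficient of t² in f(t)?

First differences: 14, 20, 26. Second differences: 6, 6.
Level-2 differences are constant, so f has degree 2.
Fitting a degree-2 polynomial gives f(t) = 3t² - t + 2.
The coefficient of t² is 3.

3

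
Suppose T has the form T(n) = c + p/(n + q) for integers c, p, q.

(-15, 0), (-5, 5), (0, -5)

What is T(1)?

-4

(T(n) − c)(n + q) = p for each data point; the three points give a linear system in c and q, then p follows.
Solving: c = -1, q = 3, p = -12, so T(n) = -1 − 12/(n + 3).
Then T(1) = -1 − 12/4 = -4.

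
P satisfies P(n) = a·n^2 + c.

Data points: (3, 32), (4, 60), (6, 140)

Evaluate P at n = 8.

252

From P(3) = 32 and P(4) = 60: 9a + c = 32 and 16a + c = 60.
Subtracting: 7a = 28, so a = 4; then c = 32 − 4·9 = -4.
So P(n) = 4n² − 4, and P(8) = 252.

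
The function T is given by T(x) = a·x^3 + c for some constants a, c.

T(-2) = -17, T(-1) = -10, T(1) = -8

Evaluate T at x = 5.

From T(-2) = -17 and T(-1) = -10: -8a + c = -17 and -1a + c = -10.
Subtracting: 7a = 7, so a = 1; then c = -17 − 1·(-8) = -9.
So T(x) = 1x³ − 9, and T(5) = 116.

116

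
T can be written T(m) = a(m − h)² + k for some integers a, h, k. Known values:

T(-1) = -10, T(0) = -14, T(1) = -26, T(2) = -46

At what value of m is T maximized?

First differences -4, -12, -20; second difference -8 = 2a, so a = -4.
Expanding, the m-coefficient is −2ah = 8h; matching it to the data gives h = -1, and then k = -10.
So T(m) = -4(m + 1)² − 10.
Hence h = -1.

-1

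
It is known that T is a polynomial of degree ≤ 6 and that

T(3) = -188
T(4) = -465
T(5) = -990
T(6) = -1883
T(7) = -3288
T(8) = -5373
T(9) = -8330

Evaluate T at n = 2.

-63

First differences: -277, -525, -893, -1405, -2085, -2957. Second differences: -248, -368, -512, -680, -872. Third differences: -120, -144, -168, -192. Fourth differences: -24, -24, -24.
Level-4 differences are constant, so T has degree 4.
Fitting a degree-4 polynomial gives T(n) = -n^4 - 2n³ - 3n² - 7n - 5.
Then T(2) = -63.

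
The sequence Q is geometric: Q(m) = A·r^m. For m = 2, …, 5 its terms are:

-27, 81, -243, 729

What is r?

-3

Consecutive ratio: 81/(-27) = -3, and -243/81 = -3, so r = -3.
Then A·(-3)^2 = -27 gives A = -3, and Q(m) = -3·(-3)^m.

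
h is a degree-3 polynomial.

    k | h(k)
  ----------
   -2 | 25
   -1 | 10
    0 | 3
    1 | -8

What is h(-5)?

238

Write h(k) = ak³ + bk² + ck + d; the 4 given values yield a linear system in the 4 coefficients.
Solving, h(k) = -2k³ - 2k² - 7k + 3.
Then h(-5) = 238.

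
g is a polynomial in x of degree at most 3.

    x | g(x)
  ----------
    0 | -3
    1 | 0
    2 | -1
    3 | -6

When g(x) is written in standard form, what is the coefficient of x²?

-2

First differences: 3, -1, -5. Second differences: -4, -4.
Level-2 differences are constant, so g has degree 2.
Fitting a degree-2 polynomial gives g(x) = -2x² + 5x - 3.
The coefficient of x² is -2.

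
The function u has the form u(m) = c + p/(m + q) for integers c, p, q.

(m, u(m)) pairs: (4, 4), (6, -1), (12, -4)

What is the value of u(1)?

-26

(u(m) − c)(m + q) = p for each data point; the three points give a linear system in c and q, then p follows.
Solving: c = -6, q = -2, p = 20, so u(m) = -6 + 20/(m − 2).
Then u(1) = -6 + 20/(-1) = -26.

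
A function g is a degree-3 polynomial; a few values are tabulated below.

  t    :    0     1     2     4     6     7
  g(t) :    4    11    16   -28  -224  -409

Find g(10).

Write g(t) = at³ + bt² + ct + d; the 6 given values yield a linear system in the 4 coefficients.
Solving, g(t) = -2t³ + 5t² + 4t + 4.
Then g(10) = -1456.

-1456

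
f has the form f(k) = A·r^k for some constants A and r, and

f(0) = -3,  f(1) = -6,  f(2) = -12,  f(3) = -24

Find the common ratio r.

Consecutive ratio: -6/(-3) = 2, and -12/(-6) = 2, so r = 2.
Then A·2^0 = -3 gives A = -3, and f(k) = -3·2^k.

2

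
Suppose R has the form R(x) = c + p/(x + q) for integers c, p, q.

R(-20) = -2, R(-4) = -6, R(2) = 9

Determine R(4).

4

(R(x) − c)(x + q) = p for each data point; the three points give a linear system in c and q, then p follows.
Solving: c = -1, q = 0, p = 20, so R(x) = -1 + 20/(x + 0).
Then R(4) = -1 + 20/4 = 4.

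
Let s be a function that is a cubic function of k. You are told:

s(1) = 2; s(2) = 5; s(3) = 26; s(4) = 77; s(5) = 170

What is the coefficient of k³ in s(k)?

2

First differences: 3, 21, 51, 93. Second differences: 18, 30, 42. Third differences: 12, 12.
Level-3 differences are constant, so s has degree 3.
Fitting a degree-3 polynomial gives s(k) = 2k³ - 3k² - 2k + 5.
The coefficient of k³ is 2.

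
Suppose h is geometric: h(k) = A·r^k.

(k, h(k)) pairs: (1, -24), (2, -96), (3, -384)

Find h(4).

Consecutive ratio: -96/(-24) = 4, and -384/(-96) = 4, so r = 4.
Then A·4^1 = -24 gives A = -6, and h(k) = -6·4^k.
h(4) = -6·4^4 = -1536.

-1536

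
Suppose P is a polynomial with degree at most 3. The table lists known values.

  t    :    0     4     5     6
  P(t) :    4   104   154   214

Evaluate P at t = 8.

Write P(t) = at³ + bt² + ct + d; the 4 given values yield a linear system in the 4 coefficients.
Solving, the leading coefficient vanishes, and P(t) = 5t² + 5t + 4.
Then P(8) = 364.

364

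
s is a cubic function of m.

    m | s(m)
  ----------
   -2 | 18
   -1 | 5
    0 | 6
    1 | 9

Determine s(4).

Write s(m) = am³ + bm² + cm + d; the 4 given values yield a linear system in the 4 coefficients.
Solving, s(m) = -2m³ + m² + 4m + 6.
Then s(4) = -90.

-90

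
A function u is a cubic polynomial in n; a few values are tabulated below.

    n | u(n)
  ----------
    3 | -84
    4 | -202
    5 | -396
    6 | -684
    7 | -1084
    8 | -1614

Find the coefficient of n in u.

7

First differences: -118, -194, -288, -400, -530. Second differences: -76, -94, -112, -130. Third differences: -18, -18, -18.
Level-3 differences are constant, so u has degree 3.
Fitting a degree-3 polynomial gives u(n) = -3n³ - 2n² + 7n - 6.
The coefficient of n is 7.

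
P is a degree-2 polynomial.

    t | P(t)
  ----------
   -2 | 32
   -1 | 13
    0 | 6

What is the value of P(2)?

Write P(t) = at² + bt + c; the 3 given values yield a linear system in the 3 coefficients.
Solving, P(t) = 6t² - t + 6.
Then P(2) = 28.

28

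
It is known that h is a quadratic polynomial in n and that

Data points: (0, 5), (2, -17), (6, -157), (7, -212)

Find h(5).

-110

Write h(n) = an² + bn + c; the 4 given values yield a linear system in the 3 coefficients.
Solving, h(n) = -4n² - 3n + 5.
Then h(5) = -110.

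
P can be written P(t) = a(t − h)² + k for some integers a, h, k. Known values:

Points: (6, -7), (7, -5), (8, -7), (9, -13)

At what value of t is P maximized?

First differences 2, -2, -6; second difference -4 = 2a, so a = -2.
Expanding, the t-coefficient is −2ah = 4h; matching it to the data gives h = 7, and then k = -5.
So P(t) = -2(t − 7)² − 5.
Hence h = 7.

7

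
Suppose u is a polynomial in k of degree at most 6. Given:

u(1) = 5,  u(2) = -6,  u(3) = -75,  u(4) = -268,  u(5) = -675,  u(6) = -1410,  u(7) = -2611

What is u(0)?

0

Write u(k) = ak^6 + bk^5 + ck^4 + dk³ + ek² + pk + q; the 7 given values yield a linear system in the 7 coefficients.
Solving, the top 2 coefficients vanish, and u(k) = -k^4 - k³ + 2k² + 5k.
The constant term is u(0) = 0.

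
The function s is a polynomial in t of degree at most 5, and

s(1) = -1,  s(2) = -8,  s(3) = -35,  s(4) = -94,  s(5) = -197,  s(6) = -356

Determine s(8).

-890

First differences: -7, -27, -59, -103, -159. Second differences: -20, -32, -44, -56. Third differences: -12, -12, -12.
Level-3 differences are constant, so s has degree 3.
Fitting a degree-3 polynomial gives s(t) = -2t³ + 2t² + t - 2.
Then s(8) = -890.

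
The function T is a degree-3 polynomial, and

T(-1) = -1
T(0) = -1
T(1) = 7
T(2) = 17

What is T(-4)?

Write T(x) = ax³ + bx² + cx + d; the 4 given values yield a linear system in the 4 coefficients.
Solving, T(x) = -x³ + 4x² + 5x - 1.
Then T(-4) = 107.

107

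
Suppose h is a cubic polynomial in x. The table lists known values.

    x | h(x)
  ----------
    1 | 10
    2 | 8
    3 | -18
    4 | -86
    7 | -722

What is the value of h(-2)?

52

Write h(x) = ax³ + bx² + cx + d; the 5 given values yield a linear system in the 4 coefficients.
Solving, h(x) = -3x³ + 6x² + x + 6.
Then h(-2) = 52.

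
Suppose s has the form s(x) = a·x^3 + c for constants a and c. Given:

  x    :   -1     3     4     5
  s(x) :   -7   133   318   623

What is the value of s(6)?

From s(-1) = -7 and s(3) = 133: -1a + c = -7 and 27a + c = 133.
Subtracting: 28a = 140, so a = 5; then c = -7 − 5·(-1) = -2.
So s(x) = 5x³ − 2, and s(6) = 1078.

1078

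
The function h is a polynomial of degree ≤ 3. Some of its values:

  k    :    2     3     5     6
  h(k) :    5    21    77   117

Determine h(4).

45

Write h(k) = ak³ + bk² + ck + d; the 4 given values yield a linear system in the 4 coefficients.
Solving, the leading coefficient vanishes, and h(k) = 4k² - 4k - 3.
Then h(4) = 45.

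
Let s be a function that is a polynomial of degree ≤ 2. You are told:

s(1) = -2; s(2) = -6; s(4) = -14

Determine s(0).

2

Write s(n) = an² + bn + c; the 3 given values yield a linear system in the 3 coefficients.
Solving, the leading coefficient vanishes, and s(n) = -4n + 2.
Then s(0) = 2.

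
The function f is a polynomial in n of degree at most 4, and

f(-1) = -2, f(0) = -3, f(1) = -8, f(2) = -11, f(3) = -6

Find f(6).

Write f(n) = an^4 + bn³ + cn² + dn + e; the 5 given values yield a linear system in the 5 coefficients.
Solving, the leading coefficient vanishes, and f(n) = n³ - 2n² - 4n - 3.
Then f(6) = 117.

117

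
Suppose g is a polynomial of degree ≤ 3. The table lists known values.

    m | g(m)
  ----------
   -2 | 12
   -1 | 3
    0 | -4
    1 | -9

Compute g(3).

-13

Write g(m) = am³ + bm² + cm + d; the 4 given values yield a linear system in the 4 coefficients.
Solving, the leading coefficient vanishes, and g(m) = m² - 6m - 4.
Then g(3) = -13.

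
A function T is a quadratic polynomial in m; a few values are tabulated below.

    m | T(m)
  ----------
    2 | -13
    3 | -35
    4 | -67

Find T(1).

Write T(m) = am² + bm + c; the 3 given values yield a linear system in the 3 coefficients.
Solving, T(m) = -5m² + 3m + 1.
Then T(1) = -1.

-1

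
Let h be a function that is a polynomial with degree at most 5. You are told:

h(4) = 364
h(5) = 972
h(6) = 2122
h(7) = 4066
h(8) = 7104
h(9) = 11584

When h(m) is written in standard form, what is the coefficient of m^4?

2

Write h(m) = am^5 + bm^4 + cm³ + dm² + em + p; the 6 given values yield a linear system in the 6 coefficients.
Solving, the leading coefficient vanishes, and h(m) = 2m^4 - 2m³ - m² + m - 8.
The coefficient of m^4 is 2.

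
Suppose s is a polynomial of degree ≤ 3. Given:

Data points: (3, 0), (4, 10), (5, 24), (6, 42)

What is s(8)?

90

Write s(x) = ax³ + bx² + cx + d; the 4 given values yield a linear system in the 4 coefficients.
Solving, the leading coefficient vanishes, and s(x) = 2x² - 4x - 6.
Then s(8) = 90.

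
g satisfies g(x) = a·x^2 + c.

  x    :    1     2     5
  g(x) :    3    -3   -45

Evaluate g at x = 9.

-157

From g(1) = 3 and g(2) = -3: 1a + c = 3 and 4a + c = -3.
Subtracting: 3a = -6, so a = -2; then c = 3 − (-2)·1 = 5.
So g(x) = -2x² + 5, and g(9) = -157.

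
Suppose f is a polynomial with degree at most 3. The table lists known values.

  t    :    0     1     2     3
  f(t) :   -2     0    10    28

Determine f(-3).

Write f(t) = at³ + bt² + ct + d; the 4 given values yield a linear system in the 4 coefficients.
Solving, the leading coefficient vanishes, and f(t) = 4t² - 2t - 2.
Then f(-3) = 40.

40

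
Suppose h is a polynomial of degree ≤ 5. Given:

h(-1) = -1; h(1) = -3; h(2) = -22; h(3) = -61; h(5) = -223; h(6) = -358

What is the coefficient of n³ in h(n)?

-1

Write h(n) = an^5 + bn^4 + cn³ + dn² + en + p; the 6 given values yield a linear system in the 6 coefficients.
Solving, the top 2 coefficients vanish, and h(n) = -n³ - 4n² + 2.
The coefficient of n³ is -1.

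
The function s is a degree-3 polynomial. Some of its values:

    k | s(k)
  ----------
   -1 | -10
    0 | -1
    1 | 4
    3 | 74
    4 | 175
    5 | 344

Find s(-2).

Write s(k) = ak³ + bk² + ck + d; the 6 given values yield a linear system in the 4 coefficients.
Solving, s(k) = 3k³ - 2k² + 4k - 1.
Then s(-2) = -41.

-41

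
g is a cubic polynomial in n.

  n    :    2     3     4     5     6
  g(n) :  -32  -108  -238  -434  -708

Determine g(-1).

-8

First differences: -76, -130, -196, -274. Second differences: -54, -66, -78. Third differences: -12, -12.
Level-3 differences are constant, so g has degree 3.
Fitting a degree-3 polynomial gives g(n) = -2n³ - 9n² + 7n + 6.
Then g(-1) = -8.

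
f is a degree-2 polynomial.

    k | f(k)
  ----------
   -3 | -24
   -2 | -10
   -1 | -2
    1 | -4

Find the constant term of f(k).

0

Write f(k) = ak² + bk + c; the 4 given values yield a linear system in the 3 coefficients.
Solving, f(k) = -3k² - k.
The constant term is f(0) = 0.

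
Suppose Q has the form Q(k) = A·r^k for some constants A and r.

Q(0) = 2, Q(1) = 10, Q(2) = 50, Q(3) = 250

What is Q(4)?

Consecutive ratio: 10/2 = 5, and 50/10 = 5, so r = 5.
Then A·5^0 = 2 gives A = 2, and Q(k) = 2·5^k.
Q(4) = 2·5^4 = 1250.

1250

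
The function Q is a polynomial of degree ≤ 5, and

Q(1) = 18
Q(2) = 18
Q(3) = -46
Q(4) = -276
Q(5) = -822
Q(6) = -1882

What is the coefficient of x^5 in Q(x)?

0

Write Q(x) = ax^5 + bx^4 + cx³ + dx² + ex + p; the 6 given values yield a linear system in the 6 coefficients.
Solving, the leading coefficient vanishes, and Q(x) = -2x^4 + 3x³ + 9x + 8.
The coefficient of x^5 is 0.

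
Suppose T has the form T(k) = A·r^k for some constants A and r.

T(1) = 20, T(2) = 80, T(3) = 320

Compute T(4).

Consecutive ratio: 80/20 = 4, and 320/80 = 4, so r = 4.
Then A·4^1 = 20 gives A = 5, and T(k) = 5·4^k.
T(4) = 5·4^4 = 1280.

1280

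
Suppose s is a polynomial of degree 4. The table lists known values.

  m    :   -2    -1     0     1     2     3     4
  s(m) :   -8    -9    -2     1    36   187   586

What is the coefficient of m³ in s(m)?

First differences: -1, 7, 3, 35, 151, 399. Second differences: 8, -4, 32, 116, 248. Third differences: -12, 36, 84, 132. Fourth differences: 48, 48, 48.
Level-4 differences are constant, so s has degree 4.
Fitting a degree-4 polynomial gives s(m) = 2m^4 + 2m³ - 4m² + 3m - 2.
The coefficient of m³ is 2.

2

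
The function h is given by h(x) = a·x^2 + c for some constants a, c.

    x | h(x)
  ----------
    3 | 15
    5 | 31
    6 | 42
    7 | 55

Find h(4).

From h(3) = 15 and h(5) = 31: 9a + c = 15 and 25a + c = 31.
Subtracting: 16a = 16, so a = 1; then c = 15 − 1·9 = 6.
So h(x) = 1x² + 6, and h(4) = 22.

22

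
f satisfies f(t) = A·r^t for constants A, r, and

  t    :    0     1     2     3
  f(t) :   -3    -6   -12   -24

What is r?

Consecutive ratio: -6/(-3) = 2, and -12/(-6) = 2, so r = 2.
Then A·2^0 = -3 gives A = -3, and f(t) = -3·2^t.

2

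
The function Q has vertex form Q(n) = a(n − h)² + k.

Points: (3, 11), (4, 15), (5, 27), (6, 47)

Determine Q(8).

First differences 4, 12, 20; second difference 8 = 2a, so a = 4.
Expanding, the n-coefficient is −2ah = -8h; matching it to the data gives h = 3, and then k = 11.
So Q(n) = 4(n − 3)² + 11.
Q(8) = 4·5² + 11 = 111.

111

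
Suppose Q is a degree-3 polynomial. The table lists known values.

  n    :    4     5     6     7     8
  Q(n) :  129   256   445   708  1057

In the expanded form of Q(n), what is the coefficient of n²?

1

Write Q(n) = an³ + bn² + cn + d; the 5 given values yield a linear system in the 4 coefficients.
Solving, Q(n) = 2n³ + n² - 4n + 1.
The coefficient of n² is 1.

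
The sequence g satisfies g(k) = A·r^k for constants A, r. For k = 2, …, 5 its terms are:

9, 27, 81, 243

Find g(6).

729

Consecutive ratio: 27/9 = 3, and 81/27 = 3, so r = 3.
Then A·3^2 = 9 gives A = 1, and g(k) = 1·3^k.
g(6) = 1·3^6 = 729.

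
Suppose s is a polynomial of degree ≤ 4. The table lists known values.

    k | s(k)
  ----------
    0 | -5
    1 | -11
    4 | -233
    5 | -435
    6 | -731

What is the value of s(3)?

-107

Write s(k) = ak^4 + bk³ + ck² + dk + e; the 5 given values yield a linear system in the 5 coefficients.
Solving, the leading coefficient vanishes, and s(k) = -3k³ - 2k² - k - 5.
Then s(3) = -107.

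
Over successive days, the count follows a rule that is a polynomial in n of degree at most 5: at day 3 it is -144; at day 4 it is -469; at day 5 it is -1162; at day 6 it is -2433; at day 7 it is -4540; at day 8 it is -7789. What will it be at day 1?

2

Write the value at n as g(n).
First differences: -325, -693, -1271, -2107, -3249. Second differences: -368, -578, -836, -1142. Third differences: -210, -258, -306. Fourth differences: -48, -48.
Level-4 differences are constant, so g has degree 4.
Fitting a degree-4 polynomial gives g(n) = -2n^4 + n³ - 2n² + 2n + 3.
Then g(1) = 2.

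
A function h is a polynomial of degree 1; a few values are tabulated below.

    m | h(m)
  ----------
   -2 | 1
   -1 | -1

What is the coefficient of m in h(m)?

-2

Write h(m) = am + b; the 2 given values yield a linear system in the 2 coefficients.
Solving, h(m) = -2m - 3.
The coefficient of m is -2.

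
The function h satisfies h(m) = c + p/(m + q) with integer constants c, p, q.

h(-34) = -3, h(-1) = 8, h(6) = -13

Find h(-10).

(h(m) − c)(m + q) = p for each data point; the three points give a linear system in c and q, then p follows.
Solving: c = -4, q = -2, p = -36, so h(m) = -4 − 36/(m − 2).
Then h(-10) = -4 − 36/(-12) = -1.

-1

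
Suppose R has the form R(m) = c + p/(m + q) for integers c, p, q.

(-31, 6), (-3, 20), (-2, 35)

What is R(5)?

0

(R(m) − c)(m + q) = p for each data point; the three points give a linear system in c and q, then p follows.
Solving: c = 5, q = 1, p = -30, so R(m) = 5 − 30/(m + 1).
Then R(5) = 5 − 30/6 = 0.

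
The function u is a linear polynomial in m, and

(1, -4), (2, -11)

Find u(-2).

Write u(m) = am + b; the 2 given values yield a linear system in the 2 coefficients.
Solving, u(m) = -7m + 3.
Then u(-2) = 17.

17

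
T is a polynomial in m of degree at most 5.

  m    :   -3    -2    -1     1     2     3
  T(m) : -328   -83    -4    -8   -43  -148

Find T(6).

Write T(m) = am^5 + bm^4 + cm³ + dm² + em + p; the 6 given values yield a linear system in the 6 coefficients.
Solving, the leading coefficient vanishes, and T(m) = -2m^4 + 4m³ - 9m² - 6m + 5.
Then T(6) = -2083.

-2083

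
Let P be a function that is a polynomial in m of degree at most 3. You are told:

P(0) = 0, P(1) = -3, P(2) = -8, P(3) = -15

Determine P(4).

Write P(m) = am³ + bm² + cm + d; the 4 given values yield a linear system in the 4 coefficients.
Solving, the leading coefficient vanishes, and P(m) = -m² - 2m.
Then P(4) = -24.

-24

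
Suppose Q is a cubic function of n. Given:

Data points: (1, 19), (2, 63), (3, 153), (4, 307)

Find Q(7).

1333

Write Q(n) = an³ + bn² + cn + d; the 4 given values yield a linear system in the 4 coefficients.
Solving, Q(n) = 3n³ + 5n² + 8n + 3.
Then Q(7) = 1333.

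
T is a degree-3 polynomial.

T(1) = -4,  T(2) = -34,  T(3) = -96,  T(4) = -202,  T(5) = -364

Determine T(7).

Write T(k) = ak³ + bk² + ck + d; the 5 given values yield a linear system in the 4 coefficients.
Solving, T(k) = -2k³ - 4k² - 4k + 6.
Then T(7) = -904.

-904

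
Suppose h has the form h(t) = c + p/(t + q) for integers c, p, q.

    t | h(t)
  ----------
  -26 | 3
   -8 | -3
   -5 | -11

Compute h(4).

13

(h(t) − c)(t + q) = p for each data point; the three points give a linear system in c and q, then p follows.
Solving: c = 5, q = 2, p = 48, so h(t) = 5 + 48/(t + 2).
Then h(4) = 5 + 48/6 = 13.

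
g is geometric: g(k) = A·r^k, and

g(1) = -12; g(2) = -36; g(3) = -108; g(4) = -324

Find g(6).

-2916

Consecutive ratio: -36/(-12) = 3, and -108/(-36) = 3, so r = 3.
Then A·3^1 = -12 gives A = -4, and g(k) = -4·3^k.
g(6) = -4·3^6 = -2916.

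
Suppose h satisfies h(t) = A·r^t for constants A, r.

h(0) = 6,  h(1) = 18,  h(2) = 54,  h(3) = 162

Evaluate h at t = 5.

1458

Consecutive ratio: 18/6 = 3, and 54/18 = 3, so r = 3.
Then A·3^0 = 6 gives A = 6, and h(t) = 6·3^t.
h(5) = 6·3^5 = 1458.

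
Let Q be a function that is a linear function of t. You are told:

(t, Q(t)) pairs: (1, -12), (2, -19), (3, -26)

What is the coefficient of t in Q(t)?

First differences: -7, -7.
Level-1 differences are constant, so Q has degree 1.
Fitting a degree-1 polynomial gives Q(t) = -7t - 5.
The coefficient of t is -7.

-7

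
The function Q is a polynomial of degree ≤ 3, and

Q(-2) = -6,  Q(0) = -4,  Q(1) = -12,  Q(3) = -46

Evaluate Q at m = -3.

-16

Write Q(m) = am³ + bm² + cm + d; the 4 given values yield a linear system in the 4 coefficients.
Solving, the leading coefficient vanishes, and Q(m) = -3m² - 5m - 4.
Then Q(-3) = -16.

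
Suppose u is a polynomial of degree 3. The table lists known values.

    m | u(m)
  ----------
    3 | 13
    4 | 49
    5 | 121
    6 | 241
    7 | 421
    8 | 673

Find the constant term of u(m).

Write u(m) = am³ + bm² + cm + d; the 6 given values yield a linear system in the 4 coefficients.
Solving, u(m) = 2m³ - 6m² + 4m + 1.
The constant term is u(0) = 1.

1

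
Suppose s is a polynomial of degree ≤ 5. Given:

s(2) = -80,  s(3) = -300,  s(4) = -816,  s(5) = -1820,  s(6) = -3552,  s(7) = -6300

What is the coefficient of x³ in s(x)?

First differences: -220, -516, -1004, -1732, -2748. Second differences: -296, -488, -728, -1016. Third differences: -192, -240, -288. Fourth differences: -48, -48.
Level-4 differences are constant, so s has degree 4.
Fitting a degree-4 polynomial gives s(x) = -2x^4 - 4x³ - 2x² - 4x.
The coefficient of x³ is -4.

-4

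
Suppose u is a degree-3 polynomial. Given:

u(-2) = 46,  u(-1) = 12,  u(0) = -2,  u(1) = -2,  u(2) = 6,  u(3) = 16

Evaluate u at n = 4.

Write u(n) = an³ + bn² + cn + d; the 6 given values yield a linear system in the 4 coefficients.
Solving, u(n) = -n³ + 7n² - 6n - 2.
Then u(4) = 22.

22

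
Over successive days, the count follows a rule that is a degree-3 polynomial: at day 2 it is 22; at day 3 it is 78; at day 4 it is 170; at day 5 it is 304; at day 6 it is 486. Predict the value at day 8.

1018

Write the value at t as s(t).
First differences: 56, 92, 134, 182. Second differences: 36, 42, 48. Third differences: 6, 6.
Level-3 differences are constant, so s has degree 3.
Fitting a degree-3 polynomial gives s(t) = t³ + 9t² - 8t - 6.
Then s(8) = 1018.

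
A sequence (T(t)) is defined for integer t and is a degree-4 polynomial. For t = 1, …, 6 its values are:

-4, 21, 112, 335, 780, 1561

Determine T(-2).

First differences: 25, 91, 223, 445, 781. Second differences: 66, 132, 222, 336. Third differences: 66, 90, 114. Fourth differences: 24, 24.
Level-4 differences are constant, so T has degree 4.
Fitting a degree-4 polynomial gives T(t) = t^4 + t³ + 2t² - 3t - 5.
Then T(-2) = 17.

17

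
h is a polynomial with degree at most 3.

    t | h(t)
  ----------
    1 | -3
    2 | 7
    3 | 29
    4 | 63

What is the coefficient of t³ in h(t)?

0

First differences: 10, 22, 34. Second differences: 12, 12.
Level-2 differences are constant, so h has degree 2.
Fitting a degree-2 polynomial gives h(t) = 6t² - 8t - 1.
The coefficient of t³ is 0.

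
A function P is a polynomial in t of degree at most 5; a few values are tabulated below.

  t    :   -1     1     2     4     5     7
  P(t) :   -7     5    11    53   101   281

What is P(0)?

1

Write P(t) = at^5 + bt^4 + ct³ + dt² + et + p; the 6 given values yield a linear system in the 6 coefficients.
Solving, the top 2 coefficients vanish, and P(t) = t³ - 2t² + 5t + 1.
The constant term is P(0) = 1.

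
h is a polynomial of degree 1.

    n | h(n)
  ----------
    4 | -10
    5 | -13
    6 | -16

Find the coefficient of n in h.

First differences: -3, -3.
Level-1 differences are constant, so h has degree 1.
Fitting a degree-1 polynomial gives h(n) = -3n + 2.
The coefficient of n is -3.

-3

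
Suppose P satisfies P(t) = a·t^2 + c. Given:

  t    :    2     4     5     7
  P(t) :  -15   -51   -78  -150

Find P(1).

-6

From P(2) = -15 and P(4) = -51: 4a + c = -15 and 16a + c = -51.
Subtracting: 12a = -36, so a = -3; then c = -15 − (-3)·4 = -3.
So P(t) = -3t² − 3, and P(1) = -6.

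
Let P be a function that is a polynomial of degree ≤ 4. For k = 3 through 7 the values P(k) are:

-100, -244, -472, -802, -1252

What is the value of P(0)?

First differences: -144, -228, -330, -450. Second differences: -84, -102, -120. Third differences: -18, -18.
Level-3 differences are constant, so P has degree 3.
Fitting a degree-3 polynomial gives P(k) = -3k³ - 6k² + 9k + 8.
Then P(0) = 8.

8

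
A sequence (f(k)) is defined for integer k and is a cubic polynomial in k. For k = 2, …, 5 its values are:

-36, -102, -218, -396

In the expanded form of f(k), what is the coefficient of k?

Write f(k) = ak³ + bk² + ck + d; the 4 given values yield a linear system in the 4 coefficients.
Solving, f(k) = -2k³ - 7k² + 7k - 6.
The coefficient of k is 7.

7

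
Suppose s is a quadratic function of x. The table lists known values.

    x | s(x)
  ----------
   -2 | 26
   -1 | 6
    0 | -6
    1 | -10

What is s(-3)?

First differences: -20, -12, -4. Second differences: 8, 8.
Level-2 differences are constant, so s has degree 2.
Fitting a degree-2 polynomial gives s(x) = 4x² - 8x - 6.
Then s(-3) = 54.

54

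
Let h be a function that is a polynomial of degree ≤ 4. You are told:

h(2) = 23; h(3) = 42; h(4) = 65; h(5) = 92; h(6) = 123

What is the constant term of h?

Write h(t) = at^4 + bt³ + ct² + dt + e; the 5 given values yield a linear system in the 5 coefficients.
Solving, the top 2 coefficients vanish, and h(t) = 2t² + 9t - 3.
The constant term is h(0) = -3.

-3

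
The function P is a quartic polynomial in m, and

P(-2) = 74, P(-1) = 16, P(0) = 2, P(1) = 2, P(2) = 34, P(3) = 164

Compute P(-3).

First differences: -58, -14, 0, 32, 130. Second differences: 44, 14, 32, 98. Third differences: -30, 18, 66. Fourth differences: 48, 48.
Level-4 differences are constant, so P has degree 4.
Fitting a degree-4 polynomial gives P(m) = 2m^4 - m³ + 5m² - 6m + 2.
Then P(-3) = 254.

254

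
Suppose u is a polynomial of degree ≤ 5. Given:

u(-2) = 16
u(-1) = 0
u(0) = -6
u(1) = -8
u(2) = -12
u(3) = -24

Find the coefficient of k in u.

First differences: -16, -6, -2, -4, -12. Second differences: 10, 4, -2, -8. Third differences: -6, -6, -6.
Level-3 differences are constant, so u has degree 3.
Fitting a degree-3 polynomial gives u(k) = -k³ + 2k² - 3k - 6.
The coefficient of k is -3.

-3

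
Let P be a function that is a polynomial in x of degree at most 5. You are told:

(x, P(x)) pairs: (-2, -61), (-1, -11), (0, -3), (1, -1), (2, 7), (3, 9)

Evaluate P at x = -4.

-551

First differences: 50, 8, 2, 8, 2. Second differences: -42, -6, 6, -6. Third differences: 36, 12, -12. Fourth differences: -24, -24.
Level-4 differences are constant, so P has degree 4.
Fitting a degree-4 polynomial gives P(x) = -x^4 + 4x³ - 2x² + x - 3.
Then P(-4) = -551.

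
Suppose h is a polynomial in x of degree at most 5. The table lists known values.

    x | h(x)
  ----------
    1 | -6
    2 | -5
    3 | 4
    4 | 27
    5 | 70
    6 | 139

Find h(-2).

-21

Write h(x) = ax^5 + bx^4 + cx³ + dx² + ex + p; the 6 given values yield a linear system in the 6 coefficients.
Solving, the top 2 coefficients vanish, and h(x) = x³ - 2x² - 5.
Then h(-2) = -21.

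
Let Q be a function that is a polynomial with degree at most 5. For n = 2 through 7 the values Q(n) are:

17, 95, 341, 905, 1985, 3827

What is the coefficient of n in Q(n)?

First differences: 78, 246, 564, 1080, 1842. Second differences: 168, 318, 516, 762. Third differences: 150, 198, 246. Fourth differences: 48, 48.
Level-4 differences are constant, so Q has degree 4.
Fitting a degree-4 polynomial gives Q(n) = 2n^4 - 3n³ + n² + 5.
The coefficient of n is 0.

0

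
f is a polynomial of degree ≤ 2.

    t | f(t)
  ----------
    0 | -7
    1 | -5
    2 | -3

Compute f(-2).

First differences: 2, 2.
Level-1 differences are constant, so f has degree 1.
Fitting a degree-1 polynomial gives f(t) = 2t - 7.
Then f(-2) = -11.

-11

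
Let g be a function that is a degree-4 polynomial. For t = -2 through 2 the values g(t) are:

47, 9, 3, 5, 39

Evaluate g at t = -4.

Write g(t) = at^4 + bt³ + ct² + dt + e; the 5 given values yield a linear system in the 5 coefficients.
Solving, g(t) = 2t^4 + 2t² - 2t + 3.
Then g(-4) = 555.

555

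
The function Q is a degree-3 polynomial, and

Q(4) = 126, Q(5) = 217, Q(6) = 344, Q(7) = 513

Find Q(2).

28

Write Q(k) = ak³ + bk² + ck + d; the 4 given values yield a linear system in the 4 coefficients.
Solving, Q(k) = k³ + 3k² + 3k + 2.
Then Q(2) = 28.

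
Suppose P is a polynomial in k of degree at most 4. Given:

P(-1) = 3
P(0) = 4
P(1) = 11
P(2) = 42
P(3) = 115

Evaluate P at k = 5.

459

Write P(k) = ak^4 + bk³ + ck² + dk + e; the 5 given values yield a linear system in the 5 coefficients.
Solving, the leading coefficient vanishes, and P(k) = 3k³ + 3k² + k + 4.
Then P(5) = 459.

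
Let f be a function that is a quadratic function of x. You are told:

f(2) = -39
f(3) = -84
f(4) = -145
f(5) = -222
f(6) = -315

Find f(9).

First differences: -45, -61, -77, -93. Second differences: -16, -16, -16.
Level-2 differences are constant, so f has degree 2.
Fitting a degree-2 polynomial gives f(x) = -8x² - 5x + 3.
Then f(9) = -690.

-690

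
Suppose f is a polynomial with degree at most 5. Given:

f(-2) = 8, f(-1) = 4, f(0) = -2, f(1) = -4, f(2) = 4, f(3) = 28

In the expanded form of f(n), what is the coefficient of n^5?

Write f(n) = an^5 + bn^4 + cn³ + dn² + en + p; the 6 given values yield a linear system in the 6 coefficients.
Solving, the top 2 coefficients vanish, and f(n) = n³ + 2n² - 5n - 2.
The coefficient of n^5 is 0.

0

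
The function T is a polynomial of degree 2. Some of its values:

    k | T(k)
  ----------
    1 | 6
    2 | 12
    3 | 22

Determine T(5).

Write T(k) = ak² + bk + c; the 3 given values yield a linear system in the 3 coefficients.
Solving, T(k) = 2k² + 4.
Then T(5) = 54.

54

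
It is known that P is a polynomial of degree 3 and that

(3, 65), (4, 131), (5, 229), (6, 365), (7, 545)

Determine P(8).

First differences: 66, 98, 136, 180. Second differences: 32, 38, 44. Third differences: 6, 6.
Level-3 differences are constant, so P has degree 3.
Fitting a degree-3 polynomial gives P(n) = n³ + 4n² + n - 1.
Then P(8) = 775.

775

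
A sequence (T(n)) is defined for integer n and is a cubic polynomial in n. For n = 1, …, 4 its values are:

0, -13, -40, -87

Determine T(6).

-265

Write T(n) = an³ + bn² + cn + d; the 4 given values yield a linear system in the 4 coefficients.
Solving, T(n) = -n³ - n² - 3n + 5.
Then T(6) = -265.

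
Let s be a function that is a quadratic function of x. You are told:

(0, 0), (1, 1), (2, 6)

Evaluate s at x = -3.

Write s(x) = ax² + bx + c; the 3 given values yield a linear system in the 3 coefficients.
Solving, s(x) = 2x² - x.
Then s(-3) = 21.

21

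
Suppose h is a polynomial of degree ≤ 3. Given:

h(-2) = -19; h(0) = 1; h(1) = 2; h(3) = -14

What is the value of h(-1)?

Write h(x) = ax³ + bx² + cx + d; the 4 given values yield a linear system in the 4 coefficients.
Solving, the leading coefficient vanishes, and h(x) = -3x² + 4x + 1.
Then h(-1) = -6.

-6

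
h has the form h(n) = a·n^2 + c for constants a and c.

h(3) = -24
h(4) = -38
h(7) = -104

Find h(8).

From h(3) = -24 and h(4) = -38: 9a + c = -24 and 16a + c = -38.
Subtracting: 7a = -14, so a = -2; then c = -24 − (-2)·9 = -6.
So h(n) = -2n² − 6, and h(8) = -134.

-134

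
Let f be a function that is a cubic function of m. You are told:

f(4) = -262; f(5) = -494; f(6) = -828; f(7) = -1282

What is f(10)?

-3544

Write f(m) = am³ + bm² + cm + d; the 4 given values yield a linear system in the 4 coefficients.
Solving, f(m) = -3m³ - 6m² + 5m + 6.
Then f(10) = -3544.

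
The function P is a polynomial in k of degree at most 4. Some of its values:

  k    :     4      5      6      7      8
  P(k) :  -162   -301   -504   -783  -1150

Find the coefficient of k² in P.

-2

First differences: -139, -203, -279, -367. Second differences: -64, -76, -88. Third differences: -12, -12.
Level-3 differences are constant, so P has degree 3.
Fitting a degree-3 polynomial gives P(k) = -2k³ - 2k² + k - 6.
The coefficient of k² is -2.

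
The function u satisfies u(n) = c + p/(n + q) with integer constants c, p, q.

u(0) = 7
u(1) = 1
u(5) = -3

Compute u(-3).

-11

(u(n) − c)(n + q) = p for each data point; the three points give a linear system in c and q, then p follows.
Solving: c = -5, q = 1, p = 12, so u(n) = -5 + 12/(n + 1).
Then u(-3) = -5 + 12/(-2) = -11.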